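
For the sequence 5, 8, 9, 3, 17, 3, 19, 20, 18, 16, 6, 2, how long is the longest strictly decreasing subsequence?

5

Scanning left to right, the best length ending at each element is: 5→1, 8→1, 9→1, 3→2, 17→1, 3→2, 19→1, 20→1, 18→2, 16→3, 6→4, 2→5.
So the longest decreasing subsequence has length 5, e.g. 19, 18, 16, 6, 2.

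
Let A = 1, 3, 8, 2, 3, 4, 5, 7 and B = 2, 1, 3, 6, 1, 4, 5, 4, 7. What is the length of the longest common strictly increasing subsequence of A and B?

A longest common strictly increasing subsequence is 1, 3, 4, 5, 7 (length 5); it appears in order in both A and B, and no longer such subsequence exists.

5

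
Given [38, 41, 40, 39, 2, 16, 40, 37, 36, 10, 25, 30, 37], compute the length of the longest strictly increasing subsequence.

5

Let dp[i] be the longest increasing subsequence ending at position i. Then dp = [1, 2, 2, 2, 1, 2, 3, 3, 3, 2, 3, 4, 5].
The maximum is 5; one witness is 2, 16, 25, 30, 37 at positions 5,6,11,12,13.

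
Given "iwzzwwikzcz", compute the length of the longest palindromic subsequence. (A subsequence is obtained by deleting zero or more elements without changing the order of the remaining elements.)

6

One longest palindromic subsequence is zzwwzz (positions 3,4,5,6,9,11); it reads the same forward and backward, and the interval DP gives dp[1][11] = 6.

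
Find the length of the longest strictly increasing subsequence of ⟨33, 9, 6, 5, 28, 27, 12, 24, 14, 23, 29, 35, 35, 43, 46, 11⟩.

8

Let dp[i] be the longest increasing subsequence ending at position i. Then dp = [1, 1, 1, 1, 2, 2, 2, 3, 3, 4, 5, 6, 6, 7, 8, 2].
The maximum is 8; one witness is 9, 12, 14, 23, 29, 35, 43, 46 at positions 2,7,9,10,11,12,14,15.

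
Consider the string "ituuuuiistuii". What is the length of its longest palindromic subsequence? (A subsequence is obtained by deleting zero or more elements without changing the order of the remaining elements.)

8

One longest palindromic subsequence is ituuuuti (positions 1,2,3,4,5,6,10,13); it reads the same forward and backward, and the interval DP gives dp[1][13] = 8.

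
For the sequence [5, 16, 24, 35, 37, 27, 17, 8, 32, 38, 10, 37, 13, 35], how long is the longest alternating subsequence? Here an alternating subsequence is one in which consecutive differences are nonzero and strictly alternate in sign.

8

Track the best alternating length ending on an up-step vs a down-step at each position: up/down = 1/1, 2/1, 2/1, 2/1, 2/1, 2/3, 2/3, 2/3, 4/3, 4/1, 4/5, 6/5, 6/7, 8/7.
The maximum over both is 8; one such subsequence is 5, 35, 27, 32, 10, 37, 13, 35.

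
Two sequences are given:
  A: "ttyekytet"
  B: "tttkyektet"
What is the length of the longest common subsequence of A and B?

Backtracking the LCS table gives one alignment: t (A1,B2) → t (A2,B3) → y (A3,B5) → e (A4,B6) → k (A5,B7) → t (A7,B8) → e (A8,B9) → t (A9,B10).
So the longest common subsequence has length 8.

8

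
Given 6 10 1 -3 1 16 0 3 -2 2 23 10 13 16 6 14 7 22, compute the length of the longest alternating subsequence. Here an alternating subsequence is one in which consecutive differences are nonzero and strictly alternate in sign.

A longest alternating subsequence is 6, 10, -3, 1, 0, 3, -2, 23, 10, 13, 6, 14, 7, 22 (positions 1,2,4,5,7,8,9,11,12,13,15,16,17,18); its 13 consecutive differences strictly alternate in sign, and length 14 is optimal.

14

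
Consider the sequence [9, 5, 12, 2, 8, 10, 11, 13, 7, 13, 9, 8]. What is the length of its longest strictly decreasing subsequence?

4

One longest decreasing subsequence is 12, 10, 9, 8 (positions 3,6,11,12), of length 4; no longer one exists.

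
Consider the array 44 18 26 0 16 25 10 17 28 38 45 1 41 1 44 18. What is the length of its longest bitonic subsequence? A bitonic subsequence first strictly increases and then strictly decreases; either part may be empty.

One longest bitonic subsequence is 0, 16, 25, 28, 38, 45, 44, 18 (positions 4,5,6,9,10,11,15,16): it rises to 45 then falls. Length 8 is optimal.

8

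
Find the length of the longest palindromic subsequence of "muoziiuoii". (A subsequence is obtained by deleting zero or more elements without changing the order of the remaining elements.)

Using dp[i][j] = 2 + dp[i+1][j−1] if the ends match, else max(dp[i+1][j], dp[i][j−1]):
dp[1][10] = 5. A witness is iioii at positions 5,6,8,9,10.

5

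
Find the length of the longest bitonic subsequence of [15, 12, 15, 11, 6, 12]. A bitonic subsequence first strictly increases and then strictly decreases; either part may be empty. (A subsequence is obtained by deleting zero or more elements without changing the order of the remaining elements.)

One longest bitonic subsequence is 15, 12, 11, 6 (positions 1,2,4,5): it rises to 15 then falls. Length 4 is optimal.

4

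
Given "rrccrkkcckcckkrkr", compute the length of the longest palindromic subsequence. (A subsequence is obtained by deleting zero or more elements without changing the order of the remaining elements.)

Using dp[i][j] = 2 + dp[i+1][j−1] if the ends match, else max(dp[i+1][j], dp[i][j−1]):
dp[1][17] = 13. A witness is rrkkcckcckkrr at positions 1,5,6,7,8,9,10,11,12,13,14,15,17.

13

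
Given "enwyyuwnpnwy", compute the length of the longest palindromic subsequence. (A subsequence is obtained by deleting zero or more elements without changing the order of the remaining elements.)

Using dp[i][j] = 2 + dp[i+1][j−1] if the ends match, else max(dp[i+1][j], dp[i][j−1]):
dp[1][12] = 7. A witness is ywnpnwy at positions 4,7,8,9,10,11,12.

7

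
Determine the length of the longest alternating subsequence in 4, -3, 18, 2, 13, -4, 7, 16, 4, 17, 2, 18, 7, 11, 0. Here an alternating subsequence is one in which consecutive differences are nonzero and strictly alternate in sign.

A longest alternating subsequence is 4, -3, 18, 2, 13, -4, 7, 4, 17, 2, 18, 7, 11, 0 (positions 1,2,3,4,5,6,7,9,10,11,12,13,14,15); its 13 consecutive differences strictly alternate in sign, and length 14 is optimal.

14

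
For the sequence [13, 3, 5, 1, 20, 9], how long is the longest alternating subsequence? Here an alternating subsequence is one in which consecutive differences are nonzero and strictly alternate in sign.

A longest alternating subsequence is 13, 3, 5, 1, 20, 9 (positions 1,2,3,4,5,6); its 5 consecutive differences strictly alternate in sign, and length 6 is optimal.

6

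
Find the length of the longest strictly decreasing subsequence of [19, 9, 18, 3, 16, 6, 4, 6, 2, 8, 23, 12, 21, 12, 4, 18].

Scanning left to right, the best length ending at each element is: 19→1, 9→2, 18→2, 3→3, 16→3, 6→4, 4→5, 6→4, 2→6, 8→4, 23→1, 12→4, 21→2, 12→4, 4→5, 18→3.
So the longest decreasing subsequence has length 6, e.g. 19, 18, 16, 6, 4, 2.

6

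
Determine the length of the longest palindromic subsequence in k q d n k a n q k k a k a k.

8

One longest palindromic subsequence is kkakkakk (positions 1,5,6,9,10,11,12,14); it reads the same forward and backward, and the interval DP gives dp[1][14] = 8.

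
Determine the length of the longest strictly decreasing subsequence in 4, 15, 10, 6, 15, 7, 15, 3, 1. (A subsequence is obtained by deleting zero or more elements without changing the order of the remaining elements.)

5

Let dp[i] be the longest decreasing subsequence ending at position i. Then dp = [1, 1, 2, 3, 1, 3, 1, 4, 5].
The maximum is 5; one witness is 15, 10, 6, 3, 1 at positions 2,3,4,8,9.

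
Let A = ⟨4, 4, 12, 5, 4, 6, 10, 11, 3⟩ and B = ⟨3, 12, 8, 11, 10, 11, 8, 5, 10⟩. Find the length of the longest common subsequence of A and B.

A longest common subsequence is 12, 5, 10 (length 3); the LCS DP confirms no longer common subsequence exists.

3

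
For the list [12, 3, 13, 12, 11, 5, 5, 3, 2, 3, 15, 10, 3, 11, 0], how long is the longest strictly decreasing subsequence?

7

Let dp[i] be the longest decreasing subsequence ending at position i. Then dp = [1, 2, 1, 2, 3, 4, 4, 5, 6, 5, 1, 4, 5, 3, 7].
The maximum is 7; one witness is 13, 12, 11, 5, 3, 2, 0 at positions 3,4,5,6,8,9,15.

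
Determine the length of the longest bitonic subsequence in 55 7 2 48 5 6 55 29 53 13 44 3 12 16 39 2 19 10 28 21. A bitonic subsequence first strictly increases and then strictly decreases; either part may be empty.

9

One longest bitonic subsequence is 2, 5, 6, 55, 53, 44, 39, 28, 21 (positions 3,5,6,7,9,11,15,19,20): it rises to 55 then falls. Length 9 is optimal.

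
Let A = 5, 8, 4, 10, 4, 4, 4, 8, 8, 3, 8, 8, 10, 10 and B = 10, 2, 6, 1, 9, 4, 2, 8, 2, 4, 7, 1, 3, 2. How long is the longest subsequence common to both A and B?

A longest common subsequence is 10, 4, 4, 3 (length 4); the LCS DP confirms no longer common subsequence exists.

4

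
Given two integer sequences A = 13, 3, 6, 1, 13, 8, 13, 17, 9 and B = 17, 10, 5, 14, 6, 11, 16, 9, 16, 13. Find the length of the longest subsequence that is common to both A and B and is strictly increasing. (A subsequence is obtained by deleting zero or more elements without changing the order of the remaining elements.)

2

For each value that appears in both, track the longest common increasing run ending there.
The best achievable length is 2; one witness is 6, 9 (A-positions 3,9, B-positions 5,8).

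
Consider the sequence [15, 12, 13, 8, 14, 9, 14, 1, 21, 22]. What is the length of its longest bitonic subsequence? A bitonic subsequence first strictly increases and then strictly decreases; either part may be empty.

5

Let inc[i] be the LIS ending at i and dec[i] the longest strictly decreasing subsequence starting at i. inc = [1, 1, 2, 1, 3, 2, 3, 1, 4, 5], dec = [4, 3, 3, 2, 3, 2, 2, 1, 1, 1].
max_i inc[i]+dec[i]−1 = 5, with one witness 12, 13, 14, 9, 1.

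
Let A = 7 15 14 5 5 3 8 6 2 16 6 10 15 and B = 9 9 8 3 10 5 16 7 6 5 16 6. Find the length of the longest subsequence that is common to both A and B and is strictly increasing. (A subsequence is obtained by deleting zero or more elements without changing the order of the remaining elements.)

3

For each value that appears in both, track the longest common increasing run ending there.
The best achievable length is 3; one witness is 3, 6, 16 (A-positions 6,8,10, B-positions 4,9,11).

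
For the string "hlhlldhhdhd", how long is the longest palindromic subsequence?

One longest palindromic subsequence is hdhhdh (positions 3,6,7,8,9,10); it reads the same forward and backward, and the interval DP gives dp[1][11] = 6.

6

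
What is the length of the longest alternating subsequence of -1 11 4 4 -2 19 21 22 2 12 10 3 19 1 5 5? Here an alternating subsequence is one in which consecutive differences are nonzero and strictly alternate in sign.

10

Track the best alternating length ending on an up-step vs a down-step at each position: up/down = 1/1, 2/1, 2/3, 2/3, 1/3, 4/1, 4/1, 4/1, 4/5, 6/5, 6/7, 6/7, 8/5, 4/9, 10/9, 10/9.
The maximum over both is 10; one such subsequence is -1, 11, 4, 19, 2, 12, 10, 19, 1, 5.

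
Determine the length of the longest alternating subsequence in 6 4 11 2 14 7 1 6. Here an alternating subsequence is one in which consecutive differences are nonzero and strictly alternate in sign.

7

A longest alternating subsequence is 6, 4, 11, 2, 14, 1, 6 (positions 1,2,3,4,5,7,8); its 6 consecutive differences strictly alternate in sign, and length 7 is optimal.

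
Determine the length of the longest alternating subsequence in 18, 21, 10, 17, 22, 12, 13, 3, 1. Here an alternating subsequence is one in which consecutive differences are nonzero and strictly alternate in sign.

A longest alternating subsequence is 18, 21, 10, 17, 12, 13, 3 (positions 1,2,3,4,6,7,8); its 6 consecutive differences strictly alternate in sign, and length 7 is optimal.

7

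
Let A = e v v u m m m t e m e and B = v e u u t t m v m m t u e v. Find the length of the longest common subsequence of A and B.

7

A longest common subsequence is eummmte (length 7); the LCS DP confirms no longer common subsequence exists.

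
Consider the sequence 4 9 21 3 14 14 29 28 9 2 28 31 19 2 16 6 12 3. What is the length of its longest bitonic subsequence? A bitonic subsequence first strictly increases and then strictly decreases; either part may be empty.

9

Let inc[i] be the LIS ending at i and dec[i] the longest strictly decreasing subsequence starting at i. inc = [1, 2, 3, 1, 3, 3, 4, 4, 2, 1, 4, 5, 4, 1, 4, 2, 3, 2], dec = [3, 3, 5, 2, 4, 4, 6, 5, 3, 1, 5, 5, 4, 1, 3, 2, 2, 1].
max_i inc[i]+dec[i]−1 = 9, with one witness 4, 9, 21, 29, 28, 19, 16, 12, 3.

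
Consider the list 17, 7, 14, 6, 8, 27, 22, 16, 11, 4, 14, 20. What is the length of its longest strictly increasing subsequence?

Let dp[i] be the longest increasing subsequence ending at position i. Then dp = [1, 1, 2, 1, 2, 3, 3, 3, 3, 1, 4, 5].
The maximum is 5; one witness is 7, 8, 11, 14, 20 at positions 2,5,9,11,12.

5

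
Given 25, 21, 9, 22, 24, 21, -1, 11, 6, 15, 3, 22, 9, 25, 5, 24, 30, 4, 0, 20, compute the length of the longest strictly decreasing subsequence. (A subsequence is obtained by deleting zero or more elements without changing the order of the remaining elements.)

8

Scanning left to right, the best length ending at each element is: 25→1, 21→2, 9→3, 22→2, 24→2, 21→3, -1→4, 11→4, 6→5, 15→4, 3→6, 22→3, 9→5, 25→1, 5→6, 24→2, 30→1, 4→7, 0→8, 20→4.
So the longest decreasing subsequence has length 8, e.g. 25, 22, 21, 11, 6, 5, 4, 0.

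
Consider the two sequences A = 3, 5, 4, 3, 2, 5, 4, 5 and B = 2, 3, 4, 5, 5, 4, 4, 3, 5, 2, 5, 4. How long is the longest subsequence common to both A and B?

A longest common subsequence is 3, 5, 4, 3, 2, 5, 4 (length 7); the LCS DP confirms no longer common subsequence exists.

7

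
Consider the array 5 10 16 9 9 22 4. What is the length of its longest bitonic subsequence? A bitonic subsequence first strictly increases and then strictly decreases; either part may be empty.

5

Let inc[i] be the LIS ending at i and dec[i] the longest strictly decreasing subsequence starting at i. inc = [1, 2, 3, 2, 2, 4, 1], dec = [2, 3, 3, 2, 2, 2, 1].
max_i inc[i]+dec[i]−1 = 5, with one witness 5, 10, 16, 9, 4.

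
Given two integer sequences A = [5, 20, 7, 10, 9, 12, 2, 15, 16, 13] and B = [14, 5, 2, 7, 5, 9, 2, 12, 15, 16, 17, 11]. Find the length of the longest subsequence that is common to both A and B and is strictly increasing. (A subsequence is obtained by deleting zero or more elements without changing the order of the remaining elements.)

6

For each value that appears in both, track the longest common increasing run ending there.
The best achievable length is 6; one witness is 5, 7, 9, 12, 15, 16 (A-positions 1,3,5,6,8,9, B-positions 2,4,6,8,9,10).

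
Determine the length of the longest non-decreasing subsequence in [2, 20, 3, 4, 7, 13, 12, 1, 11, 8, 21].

6

Let dp[i] be the longest non-decreasing subsequence ending at position i. Then dp = [1, 2, 2, 3, 4, 5, 5, 1, 5, 5, 6].
The maximum is 6; one witness is 2, 3, 4, 7, 13, 21 at positions 1,3,4,5,6,11.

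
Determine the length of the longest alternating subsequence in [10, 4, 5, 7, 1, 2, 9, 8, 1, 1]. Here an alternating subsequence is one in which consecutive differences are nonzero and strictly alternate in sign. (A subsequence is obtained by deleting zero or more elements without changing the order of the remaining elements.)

6

A longest alternating subsequence is 10, 4, 5, 1, 9, 8 (positions 1,2,3,5,7,8); its 5 consecutive differences strictly alternate in sign, and length 6 is optimal.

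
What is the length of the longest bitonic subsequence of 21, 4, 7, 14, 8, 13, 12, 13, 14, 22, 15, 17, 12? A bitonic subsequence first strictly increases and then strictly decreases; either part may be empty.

One longest bitonic subsequence is 4, 7, 8, 12, 13, 14, 22, 17, 12 (positions 2,3,5,7,8,9,10,12,13): it rises to 22 then falls. Length 9 is optimal.

9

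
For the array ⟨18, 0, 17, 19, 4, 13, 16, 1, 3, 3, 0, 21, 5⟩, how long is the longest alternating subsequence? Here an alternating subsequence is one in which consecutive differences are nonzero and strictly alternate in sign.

A longest alternating subsequence is 18, 0, 17, 4, 13, 1, 3, 0, 21, 5 (positions 1,2,3,5,6,8,9,11,12,13); its 9 consecutive differences strictly alternate in sign, and length 10 is optimal.

10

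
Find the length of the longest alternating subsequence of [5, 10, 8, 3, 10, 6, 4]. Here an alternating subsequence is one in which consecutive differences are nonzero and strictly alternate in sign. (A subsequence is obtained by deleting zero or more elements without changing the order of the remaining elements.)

5

Track the best alternating length ending on an up-step vs a down-step at each position: up/down = 1/1, 2/1, 2/3, 1/3, 4/1, 4/5, 4/5.
The maximum over both is 5; one such subsequence is 5, 10, 8, 10, 6.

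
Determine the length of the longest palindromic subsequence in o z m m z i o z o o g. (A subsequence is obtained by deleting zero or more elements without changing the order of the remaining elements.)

6

One longest palindromic subsequence is ozmmzo (positions 1,2,3,4,8,10); it reads the same forward and backward, and the interval DP gives dp[1][11] = 6.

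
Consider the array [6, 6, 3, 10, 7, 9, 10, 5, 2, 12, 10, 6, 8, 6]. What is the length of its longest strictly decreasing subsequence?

4

Let dp[i] be the longest decreasing subsequence ending at position i. Then dp = [1, 1, 2, 1, 2, 2, 1, 3, 4, 1, 2, 3, 3, 4].
The maximum is 4; one witness is 10, 7, 5, 2 at positions 4,5,8,9.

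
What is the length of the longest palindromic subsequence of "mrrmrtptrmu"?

7

One longest palindromic subsequence is mrtptrm (positions 4,5,6,7,8,9,10); it reads the same forward and backward, and the interval DP gives dp[1][11] = 7.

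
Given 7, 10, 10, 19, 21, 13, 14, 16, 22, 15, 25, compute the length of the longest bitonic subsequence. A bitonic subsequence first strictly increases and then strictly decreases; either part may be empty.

One longest bitonic subsequence is 7, 10, 13, 14, 16, 22, 15 (positions 1,2,6,7,8,9,10): it rises to 22 then falls. Length 7 is optimal.

7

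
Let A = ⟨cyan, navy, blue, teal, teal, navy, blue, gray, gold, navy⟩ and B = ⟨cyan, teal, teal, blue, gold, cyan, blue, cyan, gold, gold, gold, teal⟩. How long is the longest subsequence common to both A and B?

Backtracking the LCS table gives one alignment: cyan (A1,B1) → teal (A4,B2) → teal (A5,B3) → blue (A7,B7) → gold (A9,B11).
So the longest common subsequence has length 5.

5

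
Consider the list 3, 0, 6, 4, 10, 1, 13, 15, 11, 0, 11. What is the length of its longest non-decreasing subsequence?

5

One longest non-decreasing subsequence is 3, 6, 10, 13, 15 (positions 1,3,5,7,8), of length 5; no longer one exists.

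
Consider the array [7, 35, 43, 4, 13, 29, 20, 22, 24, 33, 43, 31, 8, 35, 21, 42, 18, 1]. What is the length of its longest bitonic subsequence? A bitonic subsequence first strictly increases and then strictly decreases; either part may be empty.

One longest bitonic subsequence is 7, 13, 20, 22, 24, 33, 43, 35, 21, 18, 1 (positions 1,5,7,8,9,10,11,14,15,17,18): it rises to 43 then falls. Length 11 is optimal.

11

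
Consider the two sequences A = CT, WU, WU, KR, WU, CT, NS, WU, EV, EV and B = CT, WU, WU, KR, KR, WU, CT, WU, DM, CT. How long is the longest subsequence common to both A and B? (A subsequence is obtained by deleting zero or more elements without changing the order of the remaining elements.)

Backtracking the LCS table gives one alignment: CT (A1,B1) → WU (A2,B2) → WU (A3,B3) → KR (A4,B5) → WU (A5,B6) → CT (A6,B7) → WU (A8,B8).
So the longest common subsequence has length 7.

7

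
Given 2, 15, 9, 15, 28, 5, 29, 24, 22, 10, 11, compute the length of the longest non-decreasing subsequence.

Scanning left to right, the best length ending at each element is: 2→1, 15→2, 9→2, 15→3, 28→4, 5→2, 29→5, 24→4, 22→4, 10→3, 11→4.
So the longest non-decreasing subsequence has length 5, e.g. 2, 15, 15, 28, 29.

5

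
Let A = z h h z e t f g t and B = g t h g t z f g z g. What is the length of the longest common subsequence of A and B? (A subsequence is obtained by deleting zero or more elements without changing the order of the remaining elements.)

4

A longest common subsequence is hzfg (length 4); the LCS DP confirms no longer common subsequence exists.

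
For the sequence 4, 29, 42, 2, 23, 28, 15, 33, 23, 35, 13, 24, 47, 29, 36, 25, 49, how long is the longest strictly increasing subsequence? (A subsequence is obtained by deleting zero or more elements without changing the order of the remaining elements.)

Let dp[i] be the longest increasing subsequence ending at position i. Then dp = [1, 2, 3, 1, 2, 3, 2, 4, 3, 5, 2, 4, 6, 5, 6, 5, 7].
The maximum is 7; one witness is 4, 23, 28, 33, 35, 47, 49 at positions 1,5,6,8,10,13,17.

7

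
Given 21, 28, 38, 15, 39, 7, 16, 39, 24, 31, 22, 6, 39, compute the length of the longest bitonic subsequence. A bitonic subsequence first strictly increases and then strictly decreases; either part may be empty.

One longest bitonic subsequence is 21, 28, 38, 39, 31, 22, 6 (positions 1,2,3,5,10,11,12): it rises to 39 then falls. Length 7 is optimal.

7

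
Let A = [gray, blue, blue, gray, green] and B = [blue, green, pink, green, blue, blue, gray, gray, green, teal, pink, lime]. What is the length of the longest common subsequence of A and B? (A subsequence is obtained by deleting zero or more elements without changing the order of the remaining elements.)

4

Backtracking the LCS table gives one alignment: blue (A2,B5) → blue (A3,B6) → gray (A4,B8) → green (A5,B9).
So the longest common subsequence has length 4.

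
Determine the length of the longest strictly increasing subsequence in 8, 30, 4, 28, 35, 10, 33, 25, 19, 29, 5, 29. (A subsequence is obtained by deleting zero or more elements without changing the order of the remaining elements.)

4

Scanning left to right, the best length ending at each element is: 8→1, 30→2, 4→1, 28→2, 35→3, 10→2, 33→3, 25→3, 19→3, 29→4, 5→2, 29→4.
So the longest increasing subsequence has length 4, e.g. 8, 10, 25, 29.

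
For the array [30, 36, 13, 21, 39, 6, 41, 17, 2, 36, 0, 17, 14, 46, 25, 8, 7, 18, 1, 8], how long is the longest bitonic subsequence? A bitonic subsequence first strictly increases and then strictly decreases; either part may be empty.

One longest bitonic subsequence is 30, 36, 39, 41, 36, 17, 14, 8, 7, 1 (positions 1,2,5,7,10,12,13,16,17,19): it rises to 41 then falls. Length 10 is optimal.

10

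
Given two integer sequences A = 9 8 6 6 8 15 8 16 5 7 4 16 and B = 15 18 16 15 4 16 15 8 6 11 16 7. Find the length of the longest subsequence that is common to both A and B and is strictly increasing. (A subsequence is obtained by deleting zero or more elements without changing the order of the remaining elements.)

2

A longest common strictly increasing subsequence is 15, 16 (length 2); it appears in order in both A and B, and no longer such subsequence exists.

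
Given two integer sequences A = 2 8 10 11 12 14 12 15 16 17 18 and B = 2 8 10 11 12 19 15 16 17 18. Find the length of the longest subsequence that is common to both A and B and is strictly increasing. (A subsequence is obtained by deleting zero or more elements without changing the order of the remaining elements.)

A longest common strictly increasing subsequence is 2, 8, 10, 11, 12, 15, 16, 17, 18 (length 9); it appears in order in both A and B, and no longer such subsequence exists.

9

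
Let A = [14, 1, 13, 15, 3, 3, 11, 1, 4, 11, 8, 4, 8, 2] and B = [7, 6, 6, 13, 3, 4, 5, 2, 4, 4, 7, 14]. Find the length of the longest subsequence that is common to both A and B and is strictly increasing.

A longest common strictly increasing subsequence is 3, 4 (length 2); it appears in order in both A and B, and no longer such subsequence exists.

2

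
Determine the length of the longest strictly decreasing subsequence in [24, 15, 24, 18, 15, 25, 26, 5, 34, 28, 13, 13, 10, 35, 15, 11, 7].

6

Scanning left to right, the best length ending at each element is: 24→1, 15→2, 24→1, 18→2, 15→3, 25→1, 26→1, 5→4, 34→1, 28→2, 13→4, 13→4, 10→5, 35→1, 15→3, 11→5, 7→6.
So the longest decreasing subsequence has length 6, e.g. 24, 18, 15, 13, 10, 7.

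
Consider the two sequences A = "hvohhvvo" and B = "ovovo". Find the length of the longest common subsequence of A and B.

4

Backtracking the LCS table gives one alignment: v (A2,B2) → o (A3,B3) → v (A7,B4) → o (A8,B5).
So the longest common subsequence has length 4.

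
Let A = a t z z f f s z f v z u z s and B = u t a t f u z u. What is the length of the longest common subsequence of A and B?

5

A longest common subsequence is atfzu (length 5); the LCS DP confirms no longer common subsequence exists.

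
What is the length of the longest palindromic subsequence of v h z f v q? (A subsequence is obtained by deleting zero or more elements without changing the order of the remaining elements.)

One longest palindromic subsequence is vfv (positions 1,4,5); it reads the same forward and backward, and the interval DP gives dp[1][6] = 3.

3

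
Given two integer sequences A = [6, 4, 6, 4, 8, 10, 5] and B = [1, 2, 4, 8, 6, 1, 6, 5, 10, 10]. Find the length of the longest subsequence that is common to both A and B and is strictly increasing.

3

For each value that appears in both, track the longest common increasing run ending there.
The best achievable length is 3; one witness is 4, 8, 10 (A-positions 2,5,6, B-positions 3,4,9).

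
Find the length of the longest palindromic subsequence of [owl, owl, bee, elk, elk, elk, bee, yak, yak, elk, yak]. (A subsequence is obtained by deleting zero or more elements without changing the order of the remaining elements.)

Using dp[i][j] = 2 + dp[i+1][j−1] if the ends match, else max(dp[i+1][j], dp[i][j−1]):
dp[1][11] = 5. A witness is bee elk elk elk bee at positions 3,4,5,6,7.

5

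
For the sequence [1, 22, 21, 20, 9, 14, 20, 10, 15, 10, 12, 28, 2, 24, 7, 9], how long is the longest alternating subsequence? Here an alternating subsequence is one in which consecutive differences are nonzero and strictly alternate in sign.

12

Track the best alternating length ending on an up-step vs a down-step at each position: up/down = 1/1, 2/1, 2/3, 2/3, 2/3, 4/3, 4/3, 4/5, 6/5, 4/7, 8/7, 8/1, 2/9, 10/9, 10/11, 12/11.
The maximum over both is 12; one such subsequence is 1, 22, 9, 14, 10, 15, 10, 12, 2, 24, 7, 9.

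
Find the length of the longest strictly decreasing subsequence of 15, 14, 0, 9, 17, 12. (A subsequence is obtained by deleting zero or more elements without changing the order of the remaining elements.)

Let dp[i] be the longest decreasing subsequence ending at position i. Then dp = [1, 2, 3, 3, 1, 3].
The maximum is 3; one witness is 15, 14, 0 at positions 1,2,3.

3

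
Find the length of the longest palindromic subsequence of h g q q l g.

4

One longest palindromic subsequence is gqqg (positions 2,3,4,6); it reads the same forward and backward, and the interval DP gives dp[1][6] = 4.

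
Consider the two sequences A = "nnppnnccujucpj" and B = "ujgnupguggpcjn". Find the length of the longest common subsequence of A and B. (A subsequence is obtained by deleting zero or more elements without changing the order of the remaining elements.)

Backtracking the LCS table gives one alignment: n (A1,B4) → p (A3,B6) → p (A4,B11) → c (A8,B12) → j (A10,B13).
So the longest common subsequence has length 5.

5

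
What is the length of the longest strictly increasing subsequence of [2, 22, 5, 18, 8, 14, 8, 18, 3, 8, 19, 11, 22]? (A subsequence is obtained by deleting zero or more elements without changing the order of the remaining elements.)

7

Let dp[i] be the longest increasing subsequence ending at position i. Then dp = [1, 2, 2, 3, 3, 4, 3, 5, 2, 3, 6, 4, 7].
The maximum is 7; one witness is 2, 5, 8, 14, 18, 19, 22 at positions 1,3,5,6,8,11,13.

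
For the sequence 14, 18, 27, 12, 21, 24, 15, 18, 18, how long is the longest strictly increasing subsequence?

4

Let dp[i] be the longest increasing subsequence ending at position i. Then dp = [1, 2, 3, 1, 3, 4, 2, 3, 3].
The maximum is 4; one witness is 14, 18, 21, 24 at positions 1,2,5,6.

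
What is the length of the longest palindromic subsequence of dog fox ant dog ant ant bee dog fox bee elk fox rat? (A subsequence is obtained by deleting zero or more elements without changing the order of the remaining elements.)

One longest palindromic subsequence is fox dog ant ant dog fox (positions 2,4,5,6,8,12); it reads the same forward and backward, and the interval DP gives dp[1][13] = 6.

6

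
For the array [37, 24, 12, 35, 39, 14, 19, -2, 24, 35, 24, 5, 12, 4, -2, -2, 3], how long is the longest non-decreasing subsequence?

5

One longest non-decreasing subsequence is 12, 14, 19, 24, 35 (positions 3,6,7,9,10), of length 5; no longer one exists.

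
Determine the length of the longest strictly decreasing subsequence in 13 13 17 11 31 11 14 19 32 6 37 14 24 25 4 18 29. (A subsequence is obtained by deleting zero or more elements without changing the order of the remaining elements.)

Scanning left to right, the best length ending at each element is: 13→1, 13→1, 17→1, 11→2, 31→1, 11→2, 14→2, 19→2, 32→1, 6→3, 37→1, 14→3, 24→2, 25→2, 4→4, 18→3, 29→2.
So the longest decreasing subsequence has length 4, e.g. 13, 11, 6, 4.

4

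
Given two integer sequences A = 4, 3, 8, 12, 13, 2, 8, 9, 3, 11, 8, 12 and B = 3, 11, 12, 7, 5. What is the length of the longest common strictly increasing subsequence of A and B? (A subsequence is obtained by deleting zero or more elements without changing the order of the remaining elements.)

A longest common strictly increasing subsequence is 3, 11, 12 (length 3); it appears in order in both A and B, and no longer such subsequence exists.

3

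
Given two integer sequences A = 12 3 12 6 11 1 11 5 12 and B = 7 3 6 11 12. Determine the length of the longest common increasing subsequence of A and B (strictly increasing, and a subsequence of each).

A longest common strictly increasing subsequence is 3, 6, 11, 12 (length 4); it appears in order in both A and B, and no longer such subsequence exists.

4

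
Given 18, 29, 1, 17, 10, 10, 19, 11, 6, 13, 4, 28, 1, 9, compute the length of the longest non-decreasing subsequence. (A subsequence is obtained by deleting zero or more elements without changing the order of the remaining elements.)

6

Let dp[i] be the longest non-decreasing subsequence ending at position i. Then dp = [1, 2, 1, 2, 2, 3, 4, 4, 2, 5, 2, 6, 2, 3].
The maximum is 6; one witness is 1, 10, 10, 11, 13, 28 at positions 3,5,6,8,10,12.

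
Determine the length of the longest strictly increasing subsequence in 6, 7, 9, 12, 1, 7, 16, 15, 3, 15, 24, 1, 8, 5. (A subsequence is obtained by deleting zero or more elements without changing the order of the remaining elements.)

6

Scanning left to right, the best length ending at each element is: 6→1, 7→2, 9→3, 12→4, 1→1, 7→2, 16→5, 15→5, 3→2, 15→5, 24→6, 1→1, 8→3, 5→3.
So the longest increasing subsequence has length 6, e.g. 6, 7, 9, 12, 16, 24.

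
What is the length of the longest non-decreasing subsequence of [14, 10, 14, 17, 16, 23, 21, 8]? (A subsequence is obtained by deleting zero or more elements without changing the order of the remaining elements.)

4

One longest non-decreasing subsequence is 14, 14, 17, 23 (positions 1,3,4,6), of length 4; no longer one exists.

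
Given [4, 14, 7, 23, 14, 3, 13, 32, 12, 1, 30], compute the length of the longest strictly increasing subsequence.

Let dp[i] be the longest increasing subsequence ending at position i. Then dp = [1, 2, 2, 3, 3, 1, 3, 4, 3, 1, 4].
The maximum is 4; one witness is 4, 14, 23, 32 at positions 1,2,4,8.

4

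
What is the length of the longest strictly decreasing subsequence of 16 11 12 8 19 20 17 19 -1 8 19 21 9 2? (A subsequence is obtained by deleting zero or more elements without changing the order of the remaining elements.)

4

Let dp[i] be the longest decreasing subsequence ending at position i. Then dp = [1, 2, 2, 3, 1, 1, 2, 2, 4, 3, 2, 1, 3, 4].
The maximum is 4; one witness is 16, 11, 8, -1 at positions 1,2,4,9.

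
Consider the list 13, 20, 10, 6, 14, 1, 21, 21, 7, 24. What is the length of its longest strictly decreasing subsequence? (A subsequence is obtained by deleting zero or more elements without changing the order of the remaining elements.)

4

Scanning left to right, the best length ending at each element is: 13→1, 20→1, 10→2, 6→3, 14→2, 1→4, 21→1, 21→1, 7→3, 24→1.
So the longest decreasing subsequence has length 4, e.g. 13, 10, 6, 1.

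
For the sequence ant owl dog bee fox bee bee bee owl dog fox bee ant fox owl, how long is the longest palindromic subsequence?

One longest palindromic subsequence is owl bee fox bee bee bee fox bee owl (positions 2,4,5,6,7,8,11,12,15); it reads the same forward and backward, and the interval DP gives dp[1][15] = 9.

9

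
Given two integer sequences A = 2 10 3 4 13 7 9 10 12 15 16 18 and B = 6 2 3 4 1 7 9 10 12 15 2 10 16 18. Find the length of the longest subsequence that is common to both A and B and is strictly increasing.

10

A longest common strictly increasing subsequence is 2, 3, 4, 7, 9, 10, 12, 15, 16, 18 (length 10); it appears in order in both A and B, and no longer such subsequence exists.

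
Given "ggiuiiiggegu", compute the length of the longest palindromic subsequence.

Using dp[i][j] = 2 + dp[i+1][j−1] if the ends match, else max(dp[i+1][j], dp[i][j−1]):
dp[1][12] = 8. A witness is ggiiiigg at positions 1,2,3,5,6,7,9,11.

8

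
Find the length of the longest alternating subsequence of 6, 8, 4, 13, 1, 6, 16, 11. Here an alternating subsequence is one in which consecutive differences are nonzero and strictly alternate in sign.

7

Track the best alternating length ending on an up-step vs a down-step at each position: up/down = 1/1, 2/1, 1/3, 4/1, 1/5, 6/5, 6/1, 6/7.
The maximum over both is 7; one such subsequence is 6, 8, 4, 13, 1, 16, 11.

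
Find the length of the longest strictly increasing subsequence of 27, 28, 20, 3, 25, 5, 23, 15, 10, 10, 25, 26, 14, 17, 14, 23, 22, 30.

7

Scanning left to right, the best length ending at each element is: 27→1, 28→2, 20→1, 3→1, 25→2, 5→2, 23→3, 15→3, 10→3, 10→3, 25→4, 26→5, 14→4, 17→5, 14→4, 23→6, 22→6, 30→7.
So the longest increasing subsequence has length 7, e.g. 3, 5, 10, 14, 17, 23, 30.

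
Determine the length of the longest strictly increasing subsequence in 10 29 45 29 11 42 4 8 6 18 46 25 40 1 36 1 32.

5

Scanning left to right, the best length ending at each element is: 10→1, 29→2, 45→3, 29→2, 11→2, 42→3, 4→1, 8→2, 6→2, 18→3, 46→4, 25→4, 40→5, 1→1, 36→5, 1→1, 32→5.
So the longest increasing subsequence has length 5, e.g. 10, 11, 18, 25, 40.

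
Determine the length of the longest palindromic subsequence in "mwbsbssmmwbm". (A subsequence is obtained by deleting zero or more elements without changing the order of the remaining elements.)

7

Using dp[i][j] = 2 + dp[i+1][j−1] if the ends match, else max(dp[i+1][j], dp[i][j−1]):
dp[1][12] = 7. A witness is mbsssbm at positions 1,3,4,6,7,11,12.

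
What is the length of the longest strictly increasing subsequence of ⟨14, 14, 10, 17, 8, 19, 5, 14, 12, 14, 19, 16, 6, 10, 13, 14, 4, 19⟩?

6

Let dp[i] be the longest increasing subsequence ending at position i. Then dp = [1, 1, 1, 2, 1, 3, 1, 2, 2, 3, 4, 4, 2, 3, 4, 5, 1, 6].
The maximum is 6; one witness is 5, 6, 10, 13, 14, 19 at positions 7,13,14,15,16,18.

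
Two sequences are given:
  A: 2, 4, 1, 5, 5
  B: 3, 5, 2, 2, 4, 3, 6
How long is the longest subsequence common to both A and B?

Backtracking the LCS table gives one alignment: 2 (A1,B4) → 4 (A2,B5).
So the longest common subsequence has length 2.

2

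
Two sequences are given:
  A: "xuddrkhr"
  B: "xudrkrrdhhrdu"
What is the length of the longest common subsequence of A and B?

A longest common subsequence is xudrkhr (length 7); the LCS DP confirms no longer common subsequence exists.

7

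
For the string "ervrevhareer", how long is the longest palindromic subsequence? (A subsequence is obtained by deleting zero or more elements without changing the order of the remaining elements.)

Using dp[i][j] = 2 + dp[i+1][j−1] if the ends match, else max(dp[i+1][j], dp[i][j−1]):
dp[1][12] = 7. A witness is ervevre at positions 1,2,3,5,6,9,11.

7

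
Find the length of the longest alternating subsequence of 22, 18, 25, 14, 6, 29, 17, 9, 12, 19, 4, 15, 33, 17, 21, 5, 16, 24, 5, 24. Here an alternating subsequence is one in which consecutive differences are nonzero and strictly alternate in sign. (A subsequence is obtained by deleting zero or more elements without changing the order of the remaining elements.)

Track the best alternating length ending on an up-step vs a down-step at each position: up/down = 1/1, 1/2, 3/1, 1/4, 1/4, 5/1, 5/6, 5/6, 7/6, 7/6, 1/8, 9/8, 9/1, 9/10, 11/10, 9/12, 13/12, 13/10, 9/14, 15/10.
The maximum over both is 15; one such subsequence is 22, 18, 25, 14, 29, 9, 12, 4, 33, 17, 21, 5, 16, 5, 24.

15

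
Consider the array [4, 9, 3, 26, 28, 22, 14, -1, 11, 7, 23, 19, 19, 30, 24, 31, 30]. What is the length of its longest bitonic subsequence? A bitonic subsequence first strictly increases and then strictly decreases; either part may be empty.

One longest bitonic subsequence is 4, 9, 26, 28, 22, 14, 11, 7 (positions 1,2,4,5,6,7,9,10): it rises to 28 then falls. Length 8 is optimal.

8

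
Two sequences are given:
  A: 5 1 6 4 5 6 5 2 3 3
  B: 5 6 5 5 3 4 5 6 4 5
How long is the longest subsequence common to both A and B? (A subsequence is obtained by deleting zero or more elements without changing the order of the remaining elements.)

6

A longest common subsequence is 5, 6, 4, 5, 6, 5 (length 6); the LCS DP confirms no longer common subsequence exists.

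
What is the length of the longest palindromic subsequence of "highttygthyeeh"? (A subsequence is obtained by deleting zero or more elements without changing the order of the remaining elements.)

7

One longest palindromic subsequence is hhtgthh (positions 1,4,5,8,9,10,14); it reads the same forward and backward, and the interval DP gives dp[1][14] = 7.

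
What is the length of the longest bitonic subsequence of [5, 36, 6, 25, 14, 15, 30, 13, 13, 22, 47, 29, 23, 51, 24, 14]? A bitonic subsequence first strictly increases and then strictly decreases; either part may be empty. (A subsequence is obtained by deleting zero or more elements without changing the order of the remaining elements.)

One longest bitonic subsequence is 5, 6, 14, 15, 30, 47, 29, 24, 14 (positions 1,3,5,6,7,11,12,15,16): it rises to 47 then falls. Length 9 is optimal.

9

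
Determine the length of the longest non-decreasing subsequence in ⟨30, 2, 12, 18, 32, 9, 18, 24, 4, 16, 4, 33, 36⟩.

Let dp[i] be the longest non-decreasing subsequence ending at position i. Then dp = [1, 1, 2, 3, 4, 2, 4, 5, 2, 3, 3, 6, 7].
The maximum is 7; one witness is 2, 12, 18, 18, 24, 33, 36 at positions 2,3,4,7,8,12,13.

7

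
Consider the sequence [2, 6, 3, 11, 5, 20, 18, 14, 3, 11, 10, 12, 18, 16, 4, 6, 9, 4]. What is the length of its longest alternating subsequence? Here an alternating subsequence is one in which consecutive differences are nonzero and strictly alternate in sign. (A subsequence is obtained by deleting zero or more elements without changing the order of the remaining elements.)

13

Track the best alternating length ending on an up-step vs a down-step at each position: up/down = 1/1, 2/1, 2/3, 4/1, 4/5, 6/1, 6/7, 6/7, 2/7, 8/7, 8/9, 10/7, 10/7, 10/11, 8/11, 12/11, 12/11, 8/13.
The maximum over both is 13; one such subsequence is 2, 6, 3, 11, 5, 20, 3, 11, 10, 12, 4, 6, 4.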